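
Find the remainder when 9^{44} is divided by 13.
By Fermat: 9^{12} ≡ 1 (mod 13). 44 = 3×12 + 8. So 9^{44} ≡ 9^{8} ≡ 3 (mod 13)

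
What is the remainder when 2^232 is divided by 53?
Using Fermat: 2^{52} ≡ 1 (mod 53). 232 ≡ 24 (mod 52). So 2^{232} ≡ 2^{24} ≡ 13 (mod 53)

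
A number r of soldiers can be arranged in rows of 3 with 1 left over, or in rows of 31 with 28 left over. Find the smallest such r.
M = 3 × 31 = 93. M₁ = 31, y₁ ≡ 1 mod 3. M₂ = 3, y₂ ≡ 21 mod 31. r = 1×31×1 + 28×3×21 ≡ 28 mod 93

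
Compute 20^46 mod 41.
Using Fermat: 20^{40} ≡ 1 mod 41. 46 ≡ 6 mod 40. So 20^{46} ≡ 20^{6} ≡ 25 mod 41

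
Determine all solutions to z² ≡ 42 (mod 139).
The square roots of 42 mod 139 are 96 and 43. Verify: 96² = 9216 ≡ 42 (mod 139)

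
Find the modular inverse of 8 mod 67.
Since 67 is prime, by Fermat 8^(-1) ≡ 8^{65} ≡ 42 mod 67. Verify: 8 × 42 = 336 ≡ 1 mod 67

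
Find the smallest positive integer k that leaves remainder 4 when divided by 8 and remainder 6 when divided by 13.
M = 8 × 13 = 104. M₁ = 13, y₁ ≡ 5 mod 8. M₂ = 8, y₂ ≡ 5 mod 13. k = 4×13×5 + 6×8×5 ≡ 84 mod 104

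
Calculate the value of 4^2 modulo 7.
4^{2} = 16 ≡ 2 mod 7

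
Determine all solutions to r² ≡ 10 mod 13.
The square roots of 10 mod 13 are 7 and 6. Verify: 7² = 49 ≡ 10 mod 13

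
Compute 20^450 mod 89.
Using Fermat: 20^{88} ≡ 1 mod 89. 450 ≡ 10 mod 88. So 20^{450} ≡ 20^{10} ≡ 25 mod 89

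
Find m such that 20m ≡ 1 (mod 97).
Since 97 is prime, by Fermat 20^(-1) ≡ 20^{95} ≡ 34 (mod 97). Verify: 20 × 34 = 680 ≡ 1 (mod 97)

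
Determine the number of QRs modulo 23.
The squaring map on Z_23* is 2-to-1, so there are (22)/2 = 11 QRs.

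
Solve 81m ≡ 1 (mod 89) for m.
Since 89 is prime, by Fermat 81^(-1) ≡ 81^{87} ≡ 11 (mod 89). Verify: 81 × 11 = 891 ≡ 1 (mod 89)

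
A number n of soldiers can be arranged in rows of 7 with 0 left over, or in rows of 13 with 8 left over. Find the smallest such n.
M = 7 × 13 = 91. M₁ = 13, y₁ ≡ 6 (mod 7). M₂ = 7, y₂ ≡ 2 (mod 13). n = 0×13×6 + 8×7×2 ≡ 21 (mod 91)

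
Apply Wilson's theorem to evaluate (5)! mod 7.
(6)! = (5)! × (6) ≡ -1 mod 7. So (5)! ≡ -1 × (6)^(-1) ≡ (-1)×(-1) = 1 mod 7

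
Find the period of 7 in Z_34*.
Powers of 7 mod 34: 7^1≡7, 7^2≡15, 7^3≡3, 7^4≡21, 7^5≡11, 7^6≡9, 7^7≡29, 7^8≡33, 7^9≡27, 7^10≡19, 7^11≡31, 7^12≡13, 7^13≡23, 7^14≡25, 7^15≡5, 7^16≡1. So the order of 7 is 16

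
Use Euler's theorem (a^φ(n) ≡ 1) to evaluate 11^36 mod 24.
By Euler: 11^{8} ≡ 1 mod 24 since gcd(11, 24) = 1. 36 = 4×8 + 4. So 11^{36} ≡ 11^{4} ≡ 1 mod 24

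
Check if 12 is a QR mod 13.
By Euler's criterion: 12^{6} ≡ 1 mod 13. Since this equals 1, 12 is a QR.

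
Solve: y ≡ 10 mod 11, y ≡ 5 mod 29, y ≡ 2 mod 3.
M = 11 × 29 × 3 = 957. M₁ = 87, y₁ ≡ 10 mod 11. M₂ = 33, y₂ ≡ 22 mod 29. M₃ = 319, y₃ ≡ 1 mod 3. y = 10×87×10 + 5×33×22 + 2×319×1 ≡ 527 mod 957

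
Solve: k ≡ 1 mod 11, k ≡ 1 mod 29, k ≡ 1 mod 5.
M = 11 × 29 × 5 = 1595. M₁ = 145, y₁ ≡ 6 mod 11. M₂ = 55, y₂ ≡ 19 mod 29. M₃ = 319, y₃ ≡ 4 mod 5. k = 1×145×6 + 1×55×19 + 1×319×4 ≡ 1 mod 1595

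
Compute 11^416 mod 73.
Using Fermat: 11^{72} ≡ 1 mod 73. 416 ≡ 56 mod 72. So 11^{416} ≡ 11^{56} ≡ 55 mod 73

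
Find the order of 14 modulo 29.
Powers of 14 mod 29: 14^1≡14, 14^2≡22, 14^3≡18, 14^4≡20, 14^5≡19, 14^6≡5, 14^7≡12, 14^8≡23, 14^9≡3, 14^10≡13, 14^11≡8, 14^12≡25, 14^13≡2, 14^14≡28, 14^15≡15, 14^16≡7, 14^17≡11, 14^18≡9, 14^19≡10, 14^20≡24, 14^21≡17, 14^22≡6, 14^23≡26, 14^24≡16, 14^25≡21, 14^26≡4, 14^27≡27, 14^28≡1. So the order of 14 is 28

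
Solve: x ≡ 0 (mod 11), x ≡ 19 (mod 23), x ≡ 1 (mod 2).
M = 11 × 23 × 2 = 506. M₁ = 46, y₁ ≡ 6 (mod 11). M₂ = 22, y₂ ≡ 22 (mod 23). M₃ = 253, y₃ ≡ 1 (mod 2). x = 0×46×6 + 19×22×22 + 1×253×1 ≡ 341 (mod 506)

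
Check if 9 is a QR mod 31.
By Euler's criterion: 9^{15} ≡ 1 (mod 31). Since this equals 1, 9 is a QR.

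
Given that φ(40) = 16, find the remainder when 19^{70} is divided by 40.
By Euler: 19^{16} ≡ 1 mod 40 since gcd(19, 40) = 1. 70 = 4×16 + 6. So 19^{70} ≡ 19^{6} ≡ 1 mod 40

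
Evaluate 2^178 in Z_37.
Using Fermat: 2^{36} ≡ 1 (mod 37). 178 ≡ 34 (mod 36). So 2^{178} ≡ 2^{34} ≡ 28 (mod 37)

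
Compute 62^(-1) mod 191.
Since 191 is prime, by Fermat 62^(-1) ≡ 62^{189} ≡ 114 mod 191. Verify: 62 × 114 = 7068 ≡ 1 mod 191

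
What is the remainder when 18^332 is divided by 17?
Using Fermat: 18^{16} ≡ 1 (mod 17). 332 ≡ 12 (mod 16). So 18^{332} ≡ 18^{12} ≡ 1 (mod 17)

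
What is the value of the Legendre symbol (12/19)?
(12/19) = 12^{9} mod 19 = -1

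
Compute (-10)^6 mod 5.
By repeated squaring mod 5: (-10)^{1}≡0, (-10)^{2}≡0, (-10)^{4}≡0. Then (-10)^{6} = (-10)^{4+2} ≡ 0 × 0 ≡ 0 mod 5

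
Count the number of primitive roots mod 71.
A prime p has φ(p-1) primitive roots; here φ(70) = 24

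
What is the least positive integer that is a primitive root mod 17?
g = 3. For each prime q|16: 3^{8}≡16, none ≡ 1, so ord_17(3) = 16 and 3 is a primitive root.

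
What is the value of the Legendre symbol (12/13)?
(12/13) = 12^{6} mod 13 = 1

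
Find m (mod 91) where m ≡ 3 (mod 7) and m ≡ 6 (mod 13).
M = 7 × 13 = 91. M₁ = 13, y₁ ≡ 6 (mod 7). M₂ = 7, y₂ ≡ 2 (mod 13). m = 3×13×6 + 6×7×2 ≡ 45 (mod 91)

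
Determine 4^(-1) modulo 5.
Since 5 is prime, by Fermat 4^(-1) ≡ 4^{3} ≡ 4 (mod 5). Verify: 4 × 4 = 16 ≡ 1 (mod 5)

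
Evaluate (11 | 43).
(11/43) = 11^{21} mod 43 = 1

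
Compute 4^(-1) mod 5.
Since 5 is prime, by Fermat 4^(-1) ≡ 4^{3} ≡ 4 mod 5. Verify: 4 × 4 = 16 ≡ 1 mod 5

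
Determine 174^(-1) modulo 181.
Since 181 is prime, by Fermat 174^(-1) ≡ 174^{179} ≡ 155 mod 181. Verify: 174 × 155 = 26970 ≡ 1 mod 181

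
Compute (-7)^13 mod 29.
By repeated squaring mod 29: (-7)^{1}≡22, (-7)^{2}≡20, (-7)^{4}≡23, (-7)^{8}≡7. Then (-7)^{13} = (-7)^{8+4+1} ≡ 7 × 23 × 22 ≡ 4 mod 29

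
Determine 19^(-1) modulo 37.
Since 37 is prime, by Fermat 19^(-1) ≡ 19^{35} ≡ 2 (mod 37). Verify: 19 × 2 = 38 ≡ 1 (mod 37)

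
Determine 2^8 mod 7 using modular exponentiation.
Using Fermat: 2^{6} ≡ 1 mod 7. 8 ≡ 2 mod 6. So 2^{8} ≡ 2^{2} ≡ 4 mod 7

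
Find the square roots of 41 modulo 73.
The square roots of 41 mod 73 are 48 and 25. Verify: 48² = 2304 ≡ 41 mod 73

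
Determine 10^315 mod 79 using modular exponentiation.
Using Fermat: 10^{78} ≡ 1 mod 79. 315 ≡ 3 mod 78. So 10^{315} ≡ 10^{3} ≡ 52 mod 79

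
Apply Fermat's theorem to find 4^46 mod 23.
By Fermat: 4^{22} ≡ 1 mod 23. 46 = 2×22 + 2. So 4^{46} ≡ 4^{2} ≡ 16 mod 23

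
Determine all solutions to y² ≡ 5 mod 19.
The square roots of 5 mod 19 are 9 and 10. Verify: 9² = 81 ≡ 5 mod 19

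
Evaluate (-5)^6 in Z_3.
Using Fermat: (-5)^{2} ≡ 1 (mod 3). 6 ≡ 0 (mod 2). So (-5)^{6} ≡ (-5)^{0} ≡ 1 (mod 3)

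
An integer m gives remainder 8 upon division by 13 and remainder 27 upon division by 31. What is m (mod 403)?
M = 13 × 31 = 403. M₁ = 31, y₁ ≡ 8 (mod 13). M₂ = 13, y₂ ≡ 12 (mod 31). m = 8×31×8 + 27×13×12 ≡ 151 (mod 403)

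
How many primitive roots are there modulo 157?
Number of primitive roots mod 157 = φ(p-1) = φ(156) = 48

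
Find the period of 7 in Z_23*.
Powers of 7 mod 23: 7^1≡7, 7^2≡3, 7^3≡21, 7^4≡9, 7^5≡17, 7^6≡4, 7^7≡5, 7^8≡12, 7^9≡15, 7^10≡13, 7^11≡22, 7^12≡16, 7^13≡20, 7^14≡2, 7^15≡14, 7^16≡6, 7^17≡19, 7^18≡18, 7^19≡11, 7^20≡8, 7^21≡10, 7^22≡1. Order = 22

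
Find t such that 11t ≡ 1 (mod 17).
Since 17 is prime, by Fermat 11^(-1) ≡ 11^{15} ≡ 14 (mod 17). Verify: 11 × 14 = 154 ≡ 1 (mod 17)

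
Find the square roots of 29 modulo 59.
The square roots of 29 mod 59 are 41 and 18. Verify: 41² = 1681 ≡ 29 (mod 59)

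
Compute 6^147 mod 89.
Using Fermat: 6^{88} ≡ 1 mod 89. 147 ≡ 59 mod 88. So 6^{147} ≡ 6^{59} ≡ 19 mod 89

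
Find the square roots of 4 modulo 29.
The square roots of 4 mod 29 are 27 and 2. Verify: 27² = 729 ≡ 4 mod 29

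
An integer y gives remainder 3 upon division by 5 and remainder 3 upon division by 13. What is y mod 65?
M = 5 × 13 = 65. M₁ = 13, y₁ ≡ 2 mod 5. M₂ = 5, y₂ ≡ 8 mod 13. y = 3×13×2 + 3×5×8 ≡ 3 mod 65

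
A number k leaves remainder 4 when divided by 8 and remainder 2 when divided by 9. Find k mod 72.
M = 8 × 9 = 72. M₁ = 9, y₁ ≡ 1 mod 8. M₂ = 8, y₂ ≡ 8 mod 9. k = 4×9×1 + 2×8×8 ≡ 20 mod 72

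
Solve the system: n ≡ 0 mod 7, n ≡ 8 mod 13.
M = 7 × 13 = 91. M₁ = 13, y₁ ≡ 6 mod 7. M₂ = 7, y₂ ≡ 2 mod 13. n = 0×13×6 + 8×7×2 ≡ 21 mod 91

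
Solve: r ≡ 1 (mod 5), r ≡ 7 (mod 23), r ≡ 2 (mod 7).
M = 5 × 23 × 7 = 805. M₁ = 161, y₁ ≡ 1 (mod 5). M₂ = 35, y₂ ≡ 2 (mod 23). M₃ = 115, y₃ ≡ 5 (mod 7). r = 1×161×1 + 7×35×2 + 2×115×5 ≡ 191 (mod 805)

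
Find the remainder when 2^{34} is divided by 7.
By Fermat: 2^{6} ≡ 1 (mod 7). 34 = 5×6 + 4. So 2^{34} ≡ 2^{4} ≡ 2 (mod 7)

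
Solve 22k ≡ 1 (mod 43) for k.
Since 43 is prime, by Fermat 22^(-1) ≡ 22^{41} ≡ 2 (mod 43). Verify: 22 × 2 = 44 ≡ 1 (mod 43)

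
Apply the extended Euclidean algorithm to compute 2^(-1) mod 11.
Extended GCD: 2(-5) + 11(1) = 1. So 2^(-1) ≡ -5 ≡ 6 mod 11. Verify: 2 × 6 = 12 ≡ 1 mod 11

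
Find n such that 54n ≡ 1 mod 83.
Since 83 is prime, by Fermat 54^(-1) ≡ 54^{81} ≡ 20 mod 83. Verify: 54 × 20 = 1080 ≡ 1 mod 83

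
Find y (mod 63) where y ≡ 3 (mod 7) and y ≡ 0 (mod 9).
M = 7 × 9 = 63. M₁ = 9, y₁ ≡ 4 (mod 7). M₂ = 7, y₂ ≡ 4 (mod 9). y = 3×9×4 + 0×7×4 ≡ 45 (mod 63)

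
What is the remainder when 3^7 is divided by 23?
By repeated squaring (mod 23): 3^{1}≡3, 3^{2}≡9, 3^{4}≡12. Then 3^{7} = 3^{4+2+1} ≡ 12 × 9 × 3 ≡ 2 (mod 23)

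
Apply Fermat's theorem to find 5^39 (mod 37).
By Fermat: 5^{36} ≡ 1 (mod 37). So 5^{39} = 5^{36} · 5^{3} ≡ 5^{3} ≡ 14 (mod 37)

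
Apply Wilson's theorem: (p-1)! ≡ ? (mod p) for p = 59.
By Wilson's theorem, (58)! ≡ -1 ≡ 58 mod 59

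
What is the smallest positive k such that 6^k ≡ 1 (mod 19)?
Powers of 6 mod 19: 6^1≡6, 6^2≡17, 6^3≡7, 6^4≡4, 6^5≡5, 6^6≡11, 6^7≡9, 6^8≡16, 6^9≡1. So the order of 6 is 9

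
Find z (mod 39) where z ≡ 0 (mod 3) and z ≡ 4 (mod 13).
M = 3 × 13 = 39. M₁ = 13, y₁ ≡ 1 (mod 3). M₂ = 3, y₂ ≡ 9 (mod 13). z = 0×13×1 + 4×3×9 ≡ 30 (mod 39)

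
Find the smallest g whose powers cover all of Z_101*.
g = 2. For each prime q|100: 2^{50}≡100, 2^{20}≡95, none ≡ 1, so ord_101(2) = 100 and 2 is a primitive root.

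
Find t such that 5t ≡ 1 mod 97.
Since 97 is prime, by Fermat 5^(-1) ≡ 5^{95} ≡ 39 mod 97. Verify: 5 × 39 = 195 ≡ 1 mod 97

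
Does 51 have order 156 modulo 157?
51^{78} ≡ 1 mod 157 and 78 < 156, so ord_157(51) = 78 ≠ 156 and 51 is not a primitive root.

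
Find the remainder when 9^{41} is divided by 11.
By Fermat: 9^{10} ≡ 1 mod 11. 41 = 4×10 + 1. So 9^{41} ≡ 9^{1} ≡ 9 mod 11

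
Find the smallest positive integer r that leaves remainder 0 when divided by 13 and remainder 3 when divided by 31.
M = 13 × 31 = 403. M₁ = 31, y₁ ≡ 8 (mod 13). M₂ = 13, y₂ ≡ 12 (mod 31). r = 0×31×8 + 3×13×12 ≡ 65 (mod 403)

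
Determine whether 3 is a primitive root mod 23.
3^{11} ≡ 1 (mod 23) and 11 < 22, so ord_23(3) = 11 ≠ 22 and 3 is not a primitive root.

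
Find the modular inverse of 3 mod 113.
Since 113 is prime, by Fermat 3^(-1) ≡ 3^{111} ≡ 38 mod 113. Verify: 3 × 38 = 114 ≡ 1 mod 113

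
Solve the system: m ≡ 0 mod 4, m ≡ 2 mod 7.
M = 4 × 7 = 28. M₁ = 7, y₁ ≡ 3 mod 4. M₂ = 4, y₂ ≡ 2 mod 7. m = 0×7×3 + 2×4×2 ≡ 16 mod 28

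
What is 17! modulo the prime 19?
(18)! = (17)! × (18) ≡ -1 mod 19. So (17)! ≡ -1 × (18)^(-1) ≡ (-1)×(-1) = 1 mod 19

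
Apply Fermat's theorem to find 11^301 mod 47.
By Fermat: 11^{46} ≡ 1 mod 47. 301 ≡ 25 mod 46. So 11^{301} ≡ 11^{25} ≡ 20 mod 47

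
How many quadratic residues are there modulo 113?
The squaring map on Z_113* is 2-to-1, so there are (112)/2 = 56 QRs.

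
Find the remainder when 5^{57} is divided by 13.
By Fermat: 5^{12} ≡ 1 mod 13. 57 = 4×12 + 9. So 5^{57} ≡ 5^{9} ≡ 5 mod 13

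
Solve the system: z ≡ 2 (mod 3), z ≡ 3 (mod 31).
M = 3 × 31 = 93. M₁ = 31, y₁ ≡ 1 (mod 3). M₂ = 3, y₂ ≡ 21 (mod 31). z = 2×31×1 + 3×3×21 ≡ 65 (mod 93)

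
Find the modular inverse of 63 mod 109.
Since 109 is prime, by Fermat 63^(-1) ≡ 63^{107} ≡ 45 mod 109. Verify: 63 × 45 = 2835 ≡ 1 mod 109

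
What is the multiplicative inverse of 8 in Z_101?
Since 101 is prime, by Fermat 8^(-1) ≡ 8^{99} ≡ 38 (mod 101). Verify: 8 × 38 = 304 ≡ 1 (mod 101)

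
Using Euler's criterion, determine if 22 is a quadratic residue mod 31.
By Euler's criterion: 22^{15} ≡ 30 mod 31. Since this equals -1 (≡ 30), 22 is not a QR.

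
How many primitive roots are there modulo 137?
A prime p has φ(p-1) primitive roots; here φ(136) = 64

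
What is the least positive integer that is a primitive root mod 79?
g = 3. For each prime q|78: 3^{39}≡78, 3^{26}≡23, 3^{6}≡18, none ≡ 1, so ord_79(3) = 78 and 3 is a primitive root.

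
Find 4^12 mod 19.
By repeated squaring mod 19: 4^{1}≡4, 4^{2}≡16, 4^{4}≡9, 4^{8}≡5. Then 4^{12} = 4^{8+4} ≡ 5 × 9 ≡ 7 mod 19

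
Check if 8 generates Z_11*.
ord_11(8) divides 10. For each prime q|10: 8^{5}≡10, 8^{2}≡9, none ≡ 1. So 8 has order 10 and is a primitive root mod 11.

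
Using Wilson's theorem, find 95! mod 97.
(96)! = (95)! × (96) ≡ -1 mod 97. So (95)! ≡ -1 × (96)^(-1) ≡ (-1)×(-1) = 1 mod 97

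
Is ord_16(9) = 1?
Powers of 9 mod 16: 9^1≡9, 9^2≡1. 9^1≡9≢1, so ord ≠ 1. No, the actual order is 2.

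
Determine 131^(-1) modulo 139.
Since 139 is prime, by Fermat 131^(-1) ≡ 131^{137} ≡ 52 mod 139. Verify: 131 × 52 = 6812 ≡ 1 mod 139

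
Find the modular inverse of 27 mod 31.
Since 31 is prime, by Fermat 27^(-1) ≡ 27^{29} ≡ 23 mod 31. Verify: 27 × 23 = 621 ≡ 1 mod 31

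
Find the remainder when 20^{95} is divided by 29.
By Fermat: 20^{28} ≡ 1 mod 29. 95 = 3×28 + 11. So 20^{95} ≡ 20^{11} ≡ 7 mod 29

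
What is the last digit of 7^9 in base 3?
Using Fermat: 7^{2} ≡ 1 mod 3. 9 ≡ 1 mod 2. So 7^{9} ≡ 7^{1} ≡ 1 mod 3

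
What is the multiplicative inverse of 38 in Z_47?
Since 47 is prime, by Fermat 38^(-1) ≡ 38^{45} ≡ 26 mod 47. Verify: 38 × 26 = 988 ≡ 1 mod 47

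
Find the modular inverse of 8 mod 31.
Since 31 is prime, by Fermat 8^(-1) ≡ 8^{29} ≡ 4 mod 31. Verify: 8 × 4 = 32 ≡ 1 mod 31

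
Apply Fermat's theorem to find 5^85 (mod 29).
By Fermat: 5^{28} ≡ 1 (mod 29). 85 = 3×28 + 1. So 5^{85} ≡ 5^{1} ≡ 5 (mod 29)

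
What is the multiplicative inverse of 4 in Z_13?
Since 13 is prime, by Fermat 4^(-1) ≡ 4^{11} ≡ 10 mod 13. Verify: 4 × 10 = 40 ≡ 1 mod 13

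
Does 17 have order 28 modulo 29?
17^{4} ≡ 1 (mod 29) and 4 < 28, so ord_29(17) = 4 ≠ 28 and 17 is not a primitive root.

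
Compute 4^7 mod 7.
Using Fermat: 4^{6} ≡ 1 mod 7. 7 ≡ 1 mod 6. So 4^{7} ≡ 4^{1} ≡ 4 mod 7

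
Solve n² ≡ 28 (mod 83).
The square roots of 28 mod 83 are 51 and 32. Verify: 51² = 2601 ≡ 28 (mod 83)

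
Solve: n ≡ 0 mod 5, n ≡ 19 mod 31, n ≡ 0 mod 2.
M = 5 × 31 × 2 = 310. M₁ = 62, y₁ ≡ 3 mod 5. M₂ = 10, y₂ ≡ 28 mod 31. M₃ = 155, y₃ ≡ 1 mod 2. n = 0×62×3 + 19×10×28 + 0×155×1 ≡ 50 mod 310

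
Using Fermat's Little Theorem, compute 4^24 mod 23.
By Fermat: 4^{22} ≡ 1 mod 23. So 4^{24} = 4^{22} · 4^{2} ≡ 4^{2} ≡ 16 mod 23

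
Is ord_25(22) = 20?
Powers of 22 mod 25: 22^1≡22, 22^2≡9, 22^3≡23, 22^4≡6, 22^5≡7, 22^6≡4, 22^7≡13, 22^8≡11, 22^9≡17, 22^10≡24, 22^11≡3, 22^12≡16, 22^13≡2, 22^14≡19, 22^15≡18, 22^16≡21, 22^17≡12, 22^18≡14, 22^19≡8, 22^20≡1. First k with 22^k≡1 is k=20. Yes, ord_25(22) = 20.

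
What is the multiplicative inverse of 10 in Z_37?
Since 37 is prime, by Fermat 10^(-1) ≡ 10^{35} ≡ 26 (mod 37). Verify: 10 × 26 = 260 ≡ 1 (mod 37)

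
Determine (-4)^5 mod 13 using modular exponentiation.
By repeated squaring (mod 13): (-4)^{1}≡9, (-4)^{2}≡3, (-4)^{4}≡9. Then (-4)^{5} = (-4)^{4+1} ≡ 9 × 9 ≡ 3 (mod 13)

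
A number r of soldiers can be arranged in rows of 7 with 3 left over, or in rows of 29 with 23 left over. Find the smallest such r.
M = 7 × 29 = 203. M₁ = 29, y₁ ≡ 1 mod 7. M₂ = 7, y₂ ≡ 25 mod 29. r = 3×29×1 + 23×7×25 ≡ 52 mod 203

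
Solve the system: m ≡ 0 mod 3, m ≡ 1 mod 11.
M = 3 × 11 = 33. M₁ = 11, y₁ ≡ 2 mod 3. M₂ = 3, y₂ ≡ 4 mod 11. m = 0×11×2 + 1×3×4 ≡ 12 mod 33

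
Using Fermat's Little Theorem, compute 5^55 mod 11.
By Fermat: 5^{10} ≡ 1 (mod 11). 55 = 5×10 + 5. So 5^{55} ≡ 5^{5} ≡ 1 (mod 11)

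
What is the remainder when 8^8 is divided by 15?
By repeated squaring mod 15: 8^{1}≡8, 8^{2}≡4, 8^{4}≡1, 8^{8}≡1. So 8^{8} ≡ 1 mod 15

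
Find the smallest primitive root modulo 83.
g = 2. For each prime q|82: 2^{41}≡82, 2^{2}≡4, none ≡ 1, so ord_83(2) = 82 and 2 is a primitive root.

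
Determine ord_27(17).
Powers of 17 mod 27: 17^1≡17, 17^2≡19, 17^3≡26, 17^4≡10, 17^5≡8, 17^6≡1. Order = 6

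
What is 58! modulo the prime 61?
(60)! = (58)! × (59) × (60) ≡ -1 (mod 61). So (58)! ≡ -1 × [(60)(59)]^(-1) ≡ 30 (mod 61)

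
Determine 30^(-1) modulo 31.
Since 31 is prime, by Fermat 30^(-1) ≡ 30^{29} ≡ 30 (mod 31). Verify: 30 × 30 = 900 ≡ 1 (mod 31)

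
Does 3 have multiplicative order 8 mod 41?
Powers of 3 mod 41: 3^1≡3, 3^2≡9, 3^3≡27, 3^4≡40, 3^5≡38, 3^6≡32, 3^7≡14, 3^8≡1. First k with 3^k≡1 is k=8. Yes, ord_41(3) = 8.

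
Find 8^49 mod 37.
Using Fermat: 8^{36} ≡ 1 mod 37. 49 ≡ 13 mod 36. So 8^{49} ≡ 8^{13} ≡ 8 mod 37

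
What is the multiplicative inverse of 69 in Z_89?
Since 89 is prime, by Fermat 69^(-1) ≡ 69^{87} ≡ 40 (mod 89). Verify: 69 × 40 = 2760 ≡ 1 (mod 89)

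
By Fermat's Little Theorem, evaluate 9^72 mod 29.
By Fermat: 9^{28} ≡ 1 (mod 29). 72 = 2×28 + 16. So 9^{72} ≡ 9^{16} ≡ 23 (mod 29)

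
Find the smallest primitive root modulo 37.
g = 2. Powers: [2, 4, 8, 16, 32, 27, 17, ...] generates all 36 non-zero residues.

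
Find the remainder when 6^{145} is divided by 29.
By Fermat: 6^{28} ≡ 1 mod 29. 145 = 5×28 + 5. So 6^{145} ≡ 6^{5} ≡ 4 mod 29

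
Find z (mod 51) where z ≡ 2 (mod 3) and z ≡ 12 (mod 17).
M = 3 × 17 = 51. M₁ = 17, y₁ ≡ 2 (mod 3). M₂ = 3, y₂ ≡ 6 (mod 17). z = 2×17×2 + 12×3×6 ≡ 29 (mod 51)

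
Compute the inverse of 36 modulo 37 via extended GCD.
Extended GCD: 36(-1) + 37(1) = 1. So 36^(-1) ≡ -1 ≡ 36 (mod 37). Verify: 36 × 36 = 1296 ≡ 1 (mod 37)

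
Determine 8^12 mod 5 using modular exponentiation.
Using Fermat: 8^{4} ≡ 1 (mod 5). 12 ≡ 0 (mod 4). So 8^{12} ≡ 8^{0} ≡ 1 (mod 5)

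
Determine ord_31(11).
Powers of 11 mod 31: 11^1≡11, 11^2≡28, 11^3≡29, 11^4≡9, 11^5≡6, 11^6≡4, 11^7≡13, 11^8≡19, 11^9≡23, 11^10≡5, 11^11≡24, 11^12≡16, 11^13≡21, 11^14≡14, 11^15≡30, 11^16≡20, 11^17≡3, 11^18≡2, 11^19≡22, 11^20≡25, 11^21≡27, 11^22≡18, 11^23≡12, 11^24≡8, 11^25≡26, 11^26≡7, 11^27≡15, 11^28≡10, 11^29≡17, 11^30≡1. So the order of 11 is 30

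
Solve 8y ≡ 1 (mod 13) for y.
Since 13 is prime, by Fermat 8^(-1) ≡ 8^{11} ≡ 5 (mod 13). Verify: 8 × 5 = 40 ≡ 1 (mod 13)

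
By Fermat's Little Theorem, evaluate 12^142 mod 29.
By Fermat: 12^{28} ≡ 1 mod 29. 142 = 5×28 + 2. So 12^{142} ≡ 12^{2} ≡ 28 mod 29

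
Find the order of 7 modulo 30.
Powers of 7 mod 30: 7^1≡7, 7^2≡19, 7^3≡13, 7^4≡1. Order = 4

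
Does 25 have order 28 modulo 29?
25^{7} ≡ 1 mod 29 and 7 < 28, so ord_29(25) = 7 ≠ 28 and 25 is not a primitive root.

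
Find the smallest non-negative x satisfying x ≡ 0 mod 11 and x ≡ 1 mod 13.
M = 11 × 13 = 143. M₁ = 13, y₁ ≡ 6 mod 11. M₂ = 11, y₂ ≡ 6 mod 13. x = 0×13×6 + 1×11×6 ≡ 66 mod 143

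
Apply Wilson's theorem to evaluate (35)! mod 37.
(36)! = (35)! × (36) ≡ -1 mod 37. So (35)! ≡ -1 × (36)^(-1) ≡ (-1)×(-1) = 1 mod 37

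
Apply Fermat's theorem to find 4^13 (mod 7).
By Fermat: 4^{6} ≡ 1 (mod 7). 13 = 2×6 + 1. So 4^{13} ≡ 4^{1} ≡ 4 (mod 7)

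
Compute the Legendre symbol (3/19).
(3/19) = 3^{9} mod 19 = -1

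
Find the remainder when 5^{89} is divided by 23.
By Fermat: 5^{22} ≡ 1 mod 23. 89 = 4×22 + 1. So 5^{89} ≡ 5^{1} ≡ 5 mod 23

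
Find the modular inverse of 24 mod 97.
Since 97 is prime, by Fermat 24^(-1) ≡ 24^{95} ≡ 93 (mod 97). Verify: 24 × 93 = 2232 ≡ 1 (mod 97)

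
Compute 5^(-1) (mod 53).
Since 53 is prime, by Fermat 5^(-1) ≡ 5^{51} ≡ 32 (mod 53). Verify: 5 × 32 = 160 ≡ 1 (mod 53)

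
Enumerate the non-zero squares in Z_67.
Quadratic residues modulo 67: {1, 4, 6, 9, 10, 14, 15, 16, 17, 19, 21, 22, 23, 24, 25, 26, 29, 33, 35, 36, 37, 39, 40, 47, 49, 54, 55, 56, 59, 60, 62, 64, 65}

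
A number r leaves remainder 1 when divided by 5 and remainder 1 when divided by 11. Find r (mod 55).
M = 5 × 11 = 55. M₁ = 11, y₁ ≡ 1 (mod 5). M₂ = 5, y₂ ≡ 9 (mod 11). r = 1×11×1 + 1×5×9 ≡ 1 (mod 55)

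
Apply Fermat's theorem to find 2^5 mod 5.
By Fermat: 2^{4} ≡ 1 mod 5. So 2^{5} = 2^{4} · 2^{1} ≡ 2^{1} ≡ 2 mod 5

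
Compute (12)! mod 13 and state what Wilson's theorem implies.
(12)! mod 13 = 12. Since this equals -1 mod 13, Wilson confirms 13 is prime.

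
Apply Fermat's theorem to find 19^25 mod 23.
By Fermat: 19^{22} ≡ 1 mod 23. So 19^{25} = 19^{22} · 19^{3} ≡ 19^{3} ≡ 5 mod 23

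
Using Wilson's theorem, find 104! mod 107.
(106)! = (104)! × (105) × (106) ≡ -1 mod 107. So (104)! ≡ -1 × [(106)(105)]^(-1) ≡ 53 mod 107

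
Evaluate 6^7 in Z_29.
By repeated squaring (mod 29): 6^{1}≡6, 6^{2}≡7, 6^{4}≡20. Then 6^{7} = 6^{4+2+1} ≡ 20 × 7 × 6 ≡ 28 (mod 29)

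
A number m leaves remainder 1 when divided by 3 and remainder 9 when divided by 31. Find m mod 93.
M = 3 × 31 = 93. M₁ = 31, y₁ ≡ 1 mod 3. M₂ = 3, y₂ ≡ 21 mod 31. m = 1×31×1 + 9×3×21 ≡ 40 mod 93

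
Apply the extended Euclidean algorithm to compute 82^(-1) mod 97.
Extended GCD: 82(-13) + 97(11) = 1. So 82^(-1) ≡ -13 ≡ 84 (mod 97). Verify: 82 × 84 = 6888 ≡ 1 (mod 97)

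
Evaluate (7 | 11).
(7/11) = 7^{5} mod 11 = -1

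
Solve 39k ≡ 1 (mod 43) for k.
Since 43 is prime, by Fermat 39^(-1) ≡ 39^{41} ≡ 32 (mod 43). Verify: 39 × 32 = 1248 ≡ 1 (mod 43)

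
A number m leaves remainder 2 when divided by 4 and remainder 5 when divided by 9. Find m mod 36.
M = 4 × 9 = 36. M₁ = 9, y₁ ≡ 1 mod 4. M₂ = 4, y₂ ≡ 7 mod 9. m = 2×9×1 + 5×4×7 ≡ 14 mod 36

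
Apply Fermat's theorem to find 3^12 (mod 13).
By Fermat's Little Theorem, 3^{12} ≡ 1 (mod 13) since 13 is prime and gcd(3, 13) = 1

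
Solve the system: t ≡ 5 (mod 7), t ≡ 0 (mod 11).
M = 7 × 11 = 77. M₁ = 11, y₁ ≡ 2 (mod 7). M₂ = 7, y₂ ≡ 8 (mod 11). t = 5×11×2 + 0×7×8 ≡ 33 (mod 77)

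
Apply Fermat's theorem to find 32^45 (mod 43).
By Fermat: 32^{42} ≡ 1 (mod 43). So 32^{45} = 32^{42} · 32^{3} ≡ 32^{3} ≡ 2 (mod 43)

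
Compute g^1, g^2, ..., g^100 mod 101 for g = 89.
89^1, 89^2, ..., 89^{100} mod 101: [89, 43, 90, 31, 32, 20, 63, 52, 83, 14, 34, 97, 48, 30, 44, 78, 74, 21, 51, 95, 72, 45, 66, 16, 10, 82, 26, 92, 7, 17, 99, 24, 15, 22, 39, 37, 61, 76, 98, 36, 73, 33, 8, 5, 41, 13, 46, 54, 59, 100, 12, 58, 11, 70, 69, 81, 38, 49, 18, 87, 67, 4, 53, 71, 57, 23, 27, 80, 50, 6, 29, 56, 35, 85, 91, 19, 75, 9, 94, 84, 2, 77, 86, 79, 62, 64, 40, 25, 3, 65, 28, 68, 93, 96, 60, 88, 55, 47, 42, 1]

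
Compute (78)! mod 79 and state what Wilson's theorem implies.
(78)! mod 79 = 78. Since this equals -1 (mod 79), Wilson confirms 79 is prime.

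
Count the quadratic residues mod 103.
For prime 103, there are (p-1)/2 = (103-1)/2 = 51 quadratic residues (excluding 0).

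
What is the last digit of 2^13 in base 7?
Using Fermat: 2^{6} ≡ 1 (mod 7). 13 ≡ 1 (mod 6). So 2^{13} ≡ 2^{1} ≡ 2 (mod 7)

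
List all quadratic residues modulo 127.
Quadratic residues modulo 127: {1, 2, 4, 8, 9, 11, 13, 15, 16, 17, 18, 19, 21, 22, 25, 26, 30, 31, 32, 34, 35, 36, 37, 38, 41, 42, 44, 47, 49, 50, 52, 60, 61, 62, 64, 68, 69, 70, 71, 72, 73, 74, 76, 79, 81, 82, 84, 87, 88, 94, 98, 99, 100, 103, 104, 107, 113, 115, 117, 120, 121, 122, 124}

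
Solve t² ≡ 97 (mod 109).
The square roots of 97 mod 109 are 73 and 36. Verify: 73² = 5329 ≡ 97 (mod 109)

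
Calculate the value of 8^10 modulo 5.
Using Fermat: 8^{4} ≡ 1 (mod 5). 10 ≡ 2 (mod 4). So 8^{10} ≡ 8^{2} ≡ 4 (mod 5)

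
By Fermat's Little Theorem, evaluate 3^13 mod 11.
By Fermat: 3^{10} ≡ 1 (mod 11). So 3^{13} = 3^{10} · 3^{3} ≡ 3^{3} ≡ 5 (mod 11)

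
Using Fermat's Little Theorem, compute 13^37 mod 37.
By Fermat: 13^{36} ≡ 1 mod 37. So 13^{37} = 13^{36} · 13^{1} ≡ 13^{1} ≡ 13 mod 37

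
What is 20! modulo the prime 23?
(22)! = (20)! × (21) × (22) ≡ -1 mod 23. So (20)! ≡ -1 × [(22)(21)]^(-1) ≡ 11 mod 23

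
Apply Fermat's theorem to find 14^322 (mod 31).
By Fermat: 14^{30} ≡ 1 (mod 31). 322 ≡ 22 (mod 30). So 14^{322} ≡ 14^{22} ≡ 19 (mod 31)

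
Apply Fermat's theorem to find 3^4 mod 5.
By Fermat's Little Theorem, 3^{4} ≡ 1 mod 5 since 5 is prime and gcd(3, 5) = 1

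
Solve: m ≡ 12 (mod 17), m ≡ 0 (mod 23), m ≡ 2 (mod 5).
M = 17 × 23 × 5 = 1955. M₁ = 115, y₁ ≡ 4 (mod 17). M₂ = 85, y₂ ≡ 13 (mod 23). M₃ = 391, y₃ ≡ 1 (mod 5). m = 12×115×4 + 0×85×13 + 2×391×1 ≡ 437 (mod 1955)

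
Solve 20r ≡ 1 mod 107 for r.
Since 107 is prime, by Fermat 20^(-1) ≡ 20^{105} ≡ 91 mod 107. Verify: 20 × 91 = 1820 ≡ 1 mod 107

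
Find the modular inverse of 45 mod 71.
Since 71 is prime, by Fermat 45^(-1) ≡ 45^{69} ≡ 30 (mod 71). Verify: 45 × 30 = 1350 ≡ 1 (mod 71)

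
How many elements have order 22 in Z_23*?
Number of primitive roots mod 23 = φ(p-1) = φ(22) = 10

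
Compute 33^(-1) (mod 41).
Since 41 is prime, by Fermat 33^(-1) ≡ 33^{39} ≡ 5 (mod 41). Verify: 33 × 5 = 165 ≡ 1 (mod 41)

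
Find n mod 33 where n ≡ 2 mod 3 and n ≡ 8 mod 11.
M = 3 × 11 = 33. M₁ = 11, y₁ ≡ 2 mod 3. M₂ = 3, y₂ ≡ 4 mod 11. n = 2×11×2 + 8×3×4 ≡ 8 mod 33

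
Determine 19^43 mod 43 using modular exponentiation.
Using Fermat: 19^{42} ≡ 1 mod 43. 43 ≡ 1 mod 42. So 19^{43} ≡ 19^{1} ≡ 19 mod 43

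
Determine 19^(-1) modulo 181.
Since 181 is prime, by Fermat 19^(-1) ≡ 19^{179} ≡ 162 mod 181. Verify: 19 × 162 = 3078 ≡ 1 mod 181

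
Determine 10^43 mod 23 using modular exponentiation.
Using Fermat: 10^{22} ≡ 1 mod 23. 43 ≡ 21 mod 22. So 10^{43} ≡ 10^{21} ≡ 7 mod 23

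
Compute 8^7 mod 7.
Using Fermat: 8^{6} ≡ 1 (mod 7). 7 ≡ 1 (mod 6). So 8^{7} ≡ 8^{1} ≡ 1 (mod 7)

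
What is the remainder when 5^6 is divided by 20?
By repeated squaring mod 20: 5^{1}≡5, 5^{2}≡5, 5^{4}≡5. Then 5^{6} = 5^{4+2} ≡ 5 × 5 ≡ 5 mod 20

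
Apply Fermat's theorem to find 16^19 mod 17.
By Fermat: 16^{16} ≡ 1 mod 17. So 16^{19} = 16^{16} · 16^{3} ≡ 16^{3} ≡ 16 mod 17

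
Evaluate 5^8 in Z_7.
Using Fermat: 5^{6} ≡ 1 (mod 7). 8 ≡ 2 (mod 6). So 5^{8} ≡ 5^{2} ≡ 4 (mod 7)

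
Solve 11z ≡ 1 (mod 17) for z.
Since 17 is prime, by Fermat 11^(-1) ≡ 11^{15} ≡ 14 (mod 17). Verify: 11 × 14 = 154 ≡ 1 (mod 17)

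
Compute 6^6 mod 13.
By repeated squaring (mod 13): 6^{1}≡6, 6^{2}≡10, 6^{4}≡9. Then 6^{6} = 6^{4+2} ≡ 9 × 10 ≡ 12 (mod 13)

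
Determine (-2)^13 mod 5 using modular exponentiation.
Using Fermat: (-2)^{4} ≡ 1 mod 5. 13 ≡ 1 mod 4. So (-2)^{13} ≡ (-2)^{1} ≡ 3 mod 5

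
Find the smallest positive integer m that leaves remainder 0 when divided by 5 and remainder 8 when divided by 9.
M = 5 × 9 = 45. M₁ = 9, y₁ ≡ 4 (mod 5). M₂ = 5, y₂ ≡ 2 (mod 9). m = 0×9×4 + 8×5×2 ≡ 35 (mod 45)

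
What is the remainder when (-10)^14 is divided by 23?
By repeated squaring mod 23: (-10)^{1}≡13, (-10)^{2}≡8, (-10)^{4}≡18, (-10)^{8}≡2. Then (-10)^{14} = (-10)^{8+4+2} ≡ 2 × 18 × 8 ≡ 12 mod 23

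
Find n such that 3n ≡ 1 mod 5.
Since 5 is prime, by Fermat 3^(-1) ≡ 3^{3} ≡ 2 mod 5. Verify: 3 × 2 = 6 ≡ 1 mod 5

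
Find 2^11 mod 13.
By repeated squaring mod 13: 2^{1}≡2, 2^{2}≡4, 2^{4}≡3, 2^{8}≡9. Then 2^{11} = 2^{8+2+1} ≡ 9 × 4 × 2 ≡ 7 mod 13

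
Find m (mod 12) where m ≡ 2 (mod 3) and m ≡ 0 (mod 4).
M = 3 × 4 = 12. M₁ = 4, y₁ ≡ 1 (mod 3). M₂ = 3, y₂ ≡ 3 (mod 4). m = 2×4×1 + 0×3×3 ≡ 8 (mod 12)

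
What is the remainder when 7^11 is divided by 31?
By repeated squaring mod 31: 7^{1}≡7, 7^{2}≡18, 7^{4}≡14, 7^{8}≡10. Then 7^{11} = 7^{8+2+1} ≡ 10 × 18 × 7 ≡ 20 mod 31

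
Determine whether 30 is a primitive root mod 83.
30^{41} ≡ 1 mod 83 and 41 < 82, so ord_83(30) = 41 ≠ 82 and 30 is not a primitive root.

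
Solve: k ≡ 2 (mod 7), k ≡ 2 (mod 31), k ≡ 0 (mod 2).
M = 7 × 31 × 2 = 434. M₁ = 62, y₁ ≡ 6 (mod 7). M₂ = 14, y₂ ≡ 20 (mod 31). M₃ = 217, y₃ ≡ 1 (mod 2). k = 2×62×6 + 2×14×20 + 0×217×1 ≡ 2 (mod 434)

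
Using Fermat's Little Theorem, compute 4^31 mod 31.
By Fermat: 4^{30} ≡ 1 mod 31. So 4^{31} = 4^{30} · 4^{1} ≡ 4^{1} ≡ 4 mod 31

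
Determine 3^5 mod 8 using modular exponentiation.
By repeated squaring mod 8: 3^{1}≡3, 3^{2}≡1, 3^{4}≡1. Then 3^{5} = 3^{4+1} ≡ 1 × 3 ≡ 3 mod 8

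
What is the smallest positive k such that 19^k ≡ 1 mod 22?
Powers of 19 mod 22: 19^1≡19, 19^2≡9, 19^3≡17, 19^4≡15, 19^5≡21, 19^6≡3, 19^7≡13, 19^8≡5, 19^9≡7, 19^10≡1. So the order of 19 is 10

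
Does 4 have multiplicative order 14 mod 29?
Powers of 4 mod 29: 4^1≡4, 4^2≡16, 4^3≡6, 4^4≡24, 4^5≡9, 4^6≡7, 4^7≡28, 4^8≡25, 4^9≡13, 4^10≡23, 4^11≡5, 4^12≡20, 4^13≡22, 4^14≡1. First k with 4^k≡1 is k=14. Yes, ord_29(4) = 14.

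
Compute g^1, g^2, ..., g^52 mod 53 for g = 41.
41^1, 41^2, ..., 41^{52} mod 53: [41, 38, 21, 13, 3, 17, 8, 10, 39, 9, 51, 24, 30, 11, 27, 47, 19, 37, 33, 28, 35, 4, 5, 46, 31, 52, 12, 15, 32, 40, 50, 36, 45, 43, 14, 44, 2, 29, 23, 42, 26, 6, 34, 16, 20, 25, 18, 49, 48, 7, 22, 1]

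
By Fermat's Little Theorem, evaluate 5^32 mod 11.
By Fermat: 5^{10} ≡ 1 mod 11. 32 = 3×10 + 2. So 5^{32} ≡ 5^{2} ≡ 3 mod 11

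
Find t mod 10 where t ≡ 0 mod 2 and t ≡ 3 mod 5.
M = 2 × 5 = 10. M₁ = 5, y₁ ≡ 1 mod 2. M₂ = 2, y₂ ≡ 3 mod 5. t = 0×5×1 + 3×2×3 ≡ 8 mod 10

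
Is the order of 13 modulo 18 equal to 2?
Powers of 13 mod 18: 13^1≡13, 13^2≡7, 13^3≡1. 13^2≡7≢1, so ord ≠ 2. No, the actual order is 3.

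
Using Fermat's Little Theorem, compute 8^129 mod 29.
By Fermat: 8^{28} ≡ 1 mod 29. 129 = 4×28 + 17. So 8^{129} ≡ 8^{17} ≡ 10 mod 29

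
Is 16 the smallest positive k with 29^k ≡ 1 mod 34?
Powers of 29 mod 34: 29^1≡29, 29^2≡25, 29^3≡11, 29^4≡13, 29^5≡3, 29^6≡19, 29^7≡7, 29^8≡33, 29^9≡5, 29^10≡9, 29^11≡23, 29^12≡21, 29^13≡31, 29^14≡15, 29^15≡27, 29^16≡1. First k with 29^k≡1 is k=16. Yes, ord_34(29) = 16.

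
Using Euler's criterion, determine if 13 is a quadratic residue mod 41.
By Euler's criterion: 13^{20} ≡ 40 mod 41. Since this equals -1 (≡ 40), 13 is not a QR.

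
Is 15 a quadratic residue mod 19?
By Euler's criterion: 15^{9} ≡ 18 mod 19. Since this equals -1 (≡ 18), 15 is not a QR.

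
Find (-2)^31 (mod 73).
By repeated squaring (mod 73): (-2)^{1}≡71, (-2)^{2}≡4, (-2)^{4}≡16, (-2)^{8}≡37, (-2)^{16}≡55. Then (-2)^{31} = (-2)^{16+8+4+2+1} ≡ 55 × 37 × 16 × 4 × 71 ≡ 57 (mod 73)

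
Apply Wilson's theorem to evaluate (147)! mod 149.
(148)! = (147)! × (148) ≡ -1 (mod 149). So (147)! ≡ -1 × (148)^(-1) ≡ (-1)×(-1) = 1 (mod 149)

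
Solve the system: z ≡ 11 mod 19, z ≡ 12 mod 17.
M = 19 × 17 = 323. M₁ = 17, y₁ ≡ 9 mod 19. M₂ = 19, y₂ ≡ 9 mod 17. z = 11×17×9 + 12×19×9 ≡ 182 mod 323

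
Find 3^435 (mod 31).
Using Fermat: 3^{30} ≡ 1 (mod 31). 435 ≡ 15 (mod 30). So 3^{435} ≡ 3^{15} ≡ 30 (mod 31)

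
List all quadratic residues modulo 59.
Quadratic residues modulo 59: {1, 3, 4, 5, 7, 9, 12, 15, 16, 17, 19, 20, 21, 22, 25, 26, 27, 28, 29, 35, 36, 41, 45, 46, 48, 49, 51, 53, 57}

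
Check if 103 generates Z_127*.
103^{9} ≡ 1 mod 127 and 9 < 126, so ord_127(103) = 9 ≠ 126 and 103 is not a primitive root.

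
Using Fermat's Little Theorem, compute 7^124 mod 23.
By Fermat: 7^{22} ≡ 1 (mod 23). 124 = 5×22 + 14. So 7^{124} ≡ 7^{14} ≡ 2 (mod 23)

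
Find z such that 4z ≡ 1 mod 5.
Since 5 is prime, by Fermat 4^(-1) ≡ 4^{3} ≡ 4 mod 5. Verify: 4 × 4 = 16 ≡ 1 mod 5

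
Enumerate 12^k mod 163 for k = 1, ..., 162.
12^1, 12^2, ..., 12^{162} mod 163: [12, 144, 98, 35, 94, 150, 7, 84, 30, 34, 82, 6, 72, 49, 99, 47, 75, 85, 42, 15, 17, 41, 3, 36, 106, 131, 105, 119, 124, 21, 89, 90, 102, 83, 18, 53, 147, 134, 141, 62, 92, 126, 45, 51, 123, 9, 108, 155, 67, 152, 31, 46, 63, 104, 107, 143, 86, 54, 159, 115, 76, 97, 23, 113, 52, 135, 153, 43, 27, 161, 139, 38, 130, 93, 138, 26, 149, 158, 103, 95, 162, 151, 19, 65, 128, 69, 13, 156, 79, 133, 129, 81, 157, 91, 114, 64, 116, 88, 78, 121, 148, 146, 122, 160, 127, 57, 32, 58, 44, 39, 142, 74, 73, 61, 80, 145, 110, 16, 29, 22, 101, 71, 37, 118, 112, 40, 154, 55, 8, 96, 11, 132, 117, 100, 59, 56, 20, 77, 109, 4, 48, 87, 66, 140, 50, 111, 28, 10, 120, 136, 2, 24, 125, 33, 70, 25, 137, 14, 5, 60, 68, 1]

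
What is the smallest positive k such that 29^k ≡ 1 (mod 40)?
Powers of 29 mod 40: 29^1≡29, 29^2≡1. ord_40(29) = 2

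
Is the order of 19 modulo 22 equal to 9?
Powers of 19 mod 22: 19^1≡19, 19^2≡9, 19^3≡17, 19^4≡15, 19^5≡21, 19^6≡3, 19^7≡13, 19^8≡5, 19^9≡7, 19^10≡1. 19^9≡7≢1, so ord ≠ 9. No, the actual order is 10.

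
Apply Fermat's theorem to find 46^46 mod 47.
By Fermat's Little Theorem, 46^{46} ≡ 1 mod 47 since 47 is prime and gcd(46, 47) = 1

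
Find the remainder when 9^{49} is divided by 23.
By Fermat: 9^{22} ≡ 1 mod 23. 49 = 2×22 + 5. So 9^{49} ≡ 9^{5} ≡ 8 mod 23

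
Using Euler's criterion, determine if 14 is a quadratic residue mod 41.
By Euler's criterion: 14^{20} ≡ 40 (mod 41). Since this equals -1 (≡ 40), 14 is not a QR.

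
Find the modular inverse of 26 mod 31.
Since 31 is prime, by Fermat 26^(-1) ≡ 26^{29} ≡ 6 (mod 31). Verify: 26 × 6 = 156 ≡ 1 (mod 31)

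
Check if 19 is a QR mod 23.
By Euler's criterion: 19^{11} ≡ 22 (mod 23). Since this equals -1 (≡ 22), 19 is not a QR.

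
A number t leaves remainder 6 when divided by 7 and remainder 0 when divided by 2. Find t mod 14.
M = 7 × 2 = 14. M₁ = 2, y₁ ≡ 4 mod 7. M₂ = 7, y₂ ≡ 1 mod 2. t = 6×2×4 + 0×7×1 ≡ 6 mod 14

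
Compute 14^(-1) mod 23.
Since 23 is prime, by Fermat 14^(-1) ≡ 14^{21} ≡ 5 mod 23. Verify: 14 × 5 = 70 ≡ 1 mod 23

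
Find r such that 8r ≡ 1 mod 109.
Since 109 is prime, by Fermat 8^(-1) ≡ 8^{107} ≡ 41 mod 109. Verify: 8 × 41 = 328 ≡ 1 mod 109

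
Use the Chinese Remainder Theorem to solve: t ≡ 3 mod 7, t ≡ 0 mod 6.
M = 7 × 6 = 42. M₁ = 6, y₁ ≡ 6 mod 7. M₂ = 7, y₂ ≡ 1 mod 6. t = 3×6×6 + 0×7×1 ≡ 24 mod 42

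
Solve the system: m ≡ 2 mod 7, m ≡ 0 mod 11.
M = 7 × 11 = 77. M₁ = 11, y₁ ≡ 2 mod 7. M₂ = 7, y₂ ≡ 8 mod 11. m = 2×11×2 + 0×7×8 ≡ 44 mod 77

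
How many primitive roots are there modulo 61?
Number of primitive roots mod 61 = φ(p-1) = φ(60) = 16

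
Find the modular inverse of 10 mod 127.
Since 127 is prime, by Fermat 10^(-1) ≡ 10^{125} ≡ 89 (mod 127). Verify: 10 × 89 = 890 ≡ 1 (mod 127)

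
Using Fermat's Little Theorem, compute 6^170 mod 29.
By Fermat: 6^{28} ≡ 1 mod 29. 170 ≡ 2 mod 28. So 6^{170} ≡ 6^{2} ≡ 7 mod 29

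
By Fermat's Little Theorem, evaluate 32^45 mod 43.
By Fermat: 32^{42} ≡ 1 mod 43. So 32^{45} = 32^{42} · 32^{3} ≡ 32^{3} ≡ 2 mod 43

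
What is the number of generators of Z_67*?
There are φ(67-1) = φ(66) = 20 primitive roots modulo 67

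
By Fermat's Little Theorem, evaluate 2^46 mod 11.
By Fermat: 2^{10} ≡ 1 mod 11. 46 = 4×10 + 6. So 2^{46} ≡ 2^{6} ≡ 9 mod 11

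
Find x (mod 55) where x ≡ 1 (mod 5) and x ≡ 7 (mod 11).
M = 5 × 11 = 55. M₁ = 11, y₁ ≡ 1 (mod 5). M₂ = 5, y₂ ≡ 9 (mod 11). x = 1×11×1 + 7×5×9 ≡ 51 (mod 55)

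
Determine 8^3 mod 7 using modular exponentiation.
8^{3} = 512 ≡ 1 mod 7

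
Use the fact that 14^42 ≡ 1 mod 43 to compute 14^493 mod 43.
By Fermat: 14^{42} ≡ 1 mod 43. 493 ≡ 31 mod 42. So 14^{493} ≡ 14^{31} ≡ 13 mod 43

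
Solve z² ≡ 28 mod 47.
The square roots of 28 mod 47 are 34 and 13. Verify: 34² = 1156 ≡ 28 mod 47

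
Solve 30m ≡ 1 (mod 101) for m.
Since 101 is prime, by Fermat 30^(-1) ≡ 30^{99} ≡ 64 (mod 101). Verify: 30 × 64 = 1920 ≡ 1 (mod 101)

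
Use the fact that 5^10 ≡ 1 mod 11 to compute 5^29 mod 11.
By Fermat: 5^{10} ≡ 1 mod 11. 29 = 2×10 + 9. So 5^{29} ≡ 5^{9} ≡ 9 mod 11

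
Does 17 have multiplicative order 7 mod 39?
Powers of 17 mod 39: 17^1≡17, 17^2≡16, 17^3≡38, 17^4≡22, 17^5≡23, 17^6≡1. Already 17^6≡1, so the order is 6 < 7. No, the actual order is 6.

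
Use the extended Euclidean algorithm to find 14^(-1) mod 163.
Extended GCD: 14(35) + 163(-3) = 1. So 14^(-1) ≡ 35 (mod 163). Verify: 14 × 35 = 490 ≡ 1 (mod 163)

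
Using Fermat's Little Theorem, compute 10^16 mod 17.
By Fermat's Little Theorem, 10^{16} ≡ 1 mod 17 since 17 is prime and gcd(10, 17) = 1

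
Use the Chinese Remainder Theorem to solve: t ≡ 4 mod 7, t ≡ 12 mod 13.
M = 7 × 13 = 91. M₁ = 13, y₁ ≡ 6 mod 7. M₂ = 7, y₂ ≡ 2 mod 13. t = 4×13×6 + 12×7×2 ≡ 25 mod 91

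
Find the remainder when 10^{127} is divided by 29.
By Fermat: 10^{28} ≡ 1 (mod 29). 127 = 4×28 + 15. So 10^{127} ≡ 10^{15} ≡ 19 (mod 29)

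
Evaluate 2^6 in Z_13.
By repeated squaring (mod 13): 2^{1}≡2, 2^{2}≡4, 2^{4}≡3. Then 2^{6} = 2^{4+2} ≡ 3 × 4 ≡ 12 (mod 13)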